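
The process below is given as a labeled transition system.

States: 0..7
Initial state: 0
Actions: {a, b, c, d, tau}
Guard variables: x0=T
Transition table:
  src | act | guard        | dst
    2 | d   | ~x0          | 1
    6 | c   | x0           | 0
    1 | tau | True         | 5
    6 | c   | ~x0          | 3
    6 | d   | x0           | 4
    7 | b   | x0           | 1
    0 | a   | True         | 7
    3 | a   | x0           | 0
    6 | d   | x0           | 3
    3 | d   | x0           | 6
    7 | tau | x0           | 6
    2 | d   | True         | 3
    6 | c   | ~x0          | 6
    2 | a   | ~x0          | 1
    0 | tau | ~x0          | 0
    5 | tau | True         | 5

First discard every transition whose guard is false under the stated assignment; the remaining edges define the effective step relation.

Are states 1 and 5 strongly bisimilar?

Answer: BISIMILAR

Working:
Compute ~ classes (split until stable):
  π0 = {{0,1,2,3,4,5,6,7}}
  π1 = {{0},{1,5},{2},{3},{4},{6},{7}}
stable after 2 split(s): 7 block(s)
1∈{1,5}, 5∈{1,5}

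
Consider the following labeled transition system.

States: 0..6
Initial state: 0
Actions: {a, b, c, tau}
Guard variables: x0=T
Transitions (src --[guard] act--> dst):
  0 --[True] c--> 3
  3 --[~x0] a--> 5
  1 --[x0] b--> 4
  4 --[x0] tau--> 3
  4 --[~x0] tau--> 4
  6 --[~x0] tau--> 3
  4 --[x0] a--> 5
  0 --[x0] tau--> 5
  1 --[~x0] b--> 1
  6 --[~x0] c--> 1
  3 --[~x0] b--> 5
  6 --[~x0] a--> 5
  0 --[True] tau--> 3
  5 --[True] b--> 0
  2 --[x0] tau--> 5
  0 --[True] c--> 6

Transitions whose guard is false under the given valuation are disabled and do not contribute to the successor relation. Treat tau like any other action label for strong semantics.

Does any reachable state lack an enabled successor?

Reach set: {0,3,5,6}
  0: c→3  c→6  tau→3  tau→5  [4 out]
  3: ∅  [no exit]
  5: b→0  [1 out]
  6: ∅  [no exit]
witness 3: c

Answer: DEADLOCK at state 3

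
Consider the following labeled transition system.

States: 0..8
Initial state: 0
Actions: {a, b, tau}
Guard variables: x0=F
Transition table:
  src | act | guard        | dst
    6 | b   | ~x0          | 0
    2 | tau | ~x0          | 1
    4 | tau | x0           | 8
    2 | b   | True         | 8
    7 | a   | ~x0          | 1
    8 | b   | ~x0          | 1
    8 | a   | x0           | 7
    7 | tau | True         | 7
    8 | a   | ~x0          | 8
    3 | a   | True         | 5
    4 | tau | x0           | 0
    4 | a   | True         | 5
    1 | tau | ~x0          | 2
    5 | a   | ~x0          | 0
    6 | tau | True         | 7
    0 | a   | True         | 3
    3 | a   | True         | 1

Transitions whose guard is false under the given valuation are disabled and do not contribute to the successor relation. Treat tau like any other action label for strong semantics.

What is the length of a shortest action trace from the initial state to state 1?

Breadth-first toward 1:
  L0 = {0}
  L1 = {3}
  L2 = {1,5}
depth(1)=2, e.g. a·a

Answer: 2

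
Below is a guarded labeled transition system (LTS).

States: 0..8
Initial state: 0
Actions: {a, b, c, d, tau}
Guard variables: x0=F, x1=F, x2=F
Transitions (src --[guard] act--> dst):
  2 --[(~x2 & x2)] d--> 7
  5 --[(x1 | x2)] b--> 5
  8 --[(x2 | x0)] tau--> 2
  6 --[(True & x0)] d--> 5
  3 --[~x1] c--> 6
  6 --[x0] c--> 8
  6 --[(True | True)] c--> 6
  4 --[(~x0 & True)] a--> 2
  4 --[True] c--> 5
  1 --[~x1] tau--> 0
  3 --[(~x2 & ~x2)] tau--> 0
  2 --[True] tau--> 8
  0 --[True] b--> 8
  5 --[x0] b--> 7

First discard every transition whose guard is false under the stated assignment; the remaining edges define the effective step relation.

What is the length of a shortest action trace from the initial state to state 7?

Answer: UNREACHABLE

Analysis:
Breadth-first toward 7:
  Layer 0: {0}
  Layer 1: {8}
7 never appears.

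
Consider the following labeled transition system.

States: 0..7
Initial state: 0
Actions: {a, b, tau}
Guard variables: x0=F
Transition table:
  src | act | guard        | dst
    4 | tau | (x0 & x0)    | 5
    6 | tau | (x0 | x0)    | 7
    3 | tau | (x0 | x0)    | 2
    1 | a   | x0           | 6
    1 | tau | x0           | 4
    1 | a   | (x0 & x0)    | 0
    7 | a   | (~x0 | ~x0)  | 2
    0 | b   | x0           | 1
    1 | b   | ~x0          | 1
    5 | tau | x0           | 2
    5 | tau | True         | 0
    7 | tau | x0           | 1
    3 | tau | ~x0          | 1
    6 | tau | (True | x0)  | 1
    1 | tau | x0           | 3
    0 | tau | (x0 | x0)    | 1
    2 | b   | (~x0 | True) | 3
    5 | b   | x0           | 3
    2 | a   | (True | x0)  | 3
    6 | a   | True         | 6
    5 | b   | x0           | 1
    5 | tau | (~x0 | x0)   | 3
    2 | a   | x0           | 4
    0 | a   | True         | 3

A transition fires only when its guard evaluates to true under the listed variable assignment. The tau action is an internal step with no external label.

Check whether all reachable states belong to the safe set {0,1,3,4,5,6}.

Answer: INVARIANT HOLDS

Analysis:
Allowed set {0,1,3,4,5,6}
R = {0,1,3}
  0: ok
  1: ok
  3: ok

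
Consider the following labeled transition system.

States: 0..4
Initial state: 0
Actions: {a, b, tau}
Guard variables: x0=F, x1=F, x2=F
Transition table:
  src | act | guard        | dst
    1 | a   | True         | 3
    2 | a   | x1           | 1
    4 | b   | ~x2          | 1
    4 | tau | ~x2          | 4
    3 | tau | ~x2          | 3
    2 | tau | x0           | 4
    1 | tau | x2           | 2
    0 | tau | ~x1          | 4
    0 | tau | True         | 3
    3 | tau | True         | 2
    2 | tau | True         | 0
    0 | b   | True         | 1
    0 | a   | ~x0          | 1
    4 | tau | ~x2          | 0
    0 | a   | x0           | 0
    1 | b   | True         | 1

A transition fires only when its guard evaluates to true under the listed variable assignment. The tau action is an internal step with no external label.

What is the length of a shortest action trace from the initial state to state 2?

Layered search for 2:
  L0 = {0}
  L1 = {1,3,4}
  L2 = {2}
2 enters at depth 2; path tau·tau

Answer: 2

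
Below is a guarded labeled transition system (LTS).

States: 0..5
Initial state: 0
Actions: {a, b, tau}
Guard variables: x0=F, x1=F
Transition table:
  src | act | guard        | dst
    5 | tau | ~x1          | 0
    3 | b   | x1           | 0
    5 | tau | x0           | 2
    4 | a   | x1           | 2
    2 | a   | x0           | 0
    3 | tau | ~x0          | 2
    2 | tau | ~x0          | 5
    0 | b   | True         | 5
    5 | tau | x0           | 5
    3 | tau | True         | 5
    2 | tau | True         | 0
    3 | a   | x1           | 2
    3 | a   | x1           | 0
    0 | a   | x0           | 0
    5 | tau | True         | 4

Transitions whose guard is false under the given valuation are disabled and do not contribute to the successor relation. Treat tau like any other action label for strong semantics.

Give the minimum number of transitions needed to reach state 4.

Layered search for 4:
  L0 = {0}
  L1 = {5}
  L2 = {4}
first hit 4 at d=2 via b·tau

Answer: 2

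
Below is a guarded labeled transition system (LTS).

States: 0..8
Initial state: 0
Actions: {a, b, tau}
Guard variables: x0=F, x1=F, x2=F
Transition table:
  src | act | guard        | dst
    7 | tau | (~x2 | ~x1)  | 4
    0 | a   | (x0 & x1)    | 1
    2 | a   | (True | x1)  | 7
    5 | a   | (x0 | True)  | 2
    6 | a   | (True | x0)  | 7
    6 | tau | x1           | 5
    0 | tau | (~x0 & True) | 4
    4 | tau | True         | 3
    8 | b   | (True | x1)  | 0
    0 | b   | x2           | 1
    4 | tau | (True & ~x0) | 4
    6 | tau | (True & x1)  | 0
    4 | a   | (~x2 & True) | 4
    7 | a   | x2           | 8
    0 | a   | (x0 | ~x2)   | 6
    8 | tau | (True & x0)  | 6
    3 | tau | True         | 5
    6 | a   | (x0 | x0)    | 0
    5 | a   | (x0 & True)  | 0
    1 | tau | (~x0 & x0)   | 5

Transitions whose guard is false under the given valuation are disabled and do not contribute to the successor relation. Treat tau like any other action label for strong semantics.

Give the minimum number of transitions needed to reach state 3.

Answer: 2

Working:
BFS to 3:
  L0 = {0}
  L1 = {4,6}
  L2 = {3,7}
depth(3)=2, e.g. tau·tau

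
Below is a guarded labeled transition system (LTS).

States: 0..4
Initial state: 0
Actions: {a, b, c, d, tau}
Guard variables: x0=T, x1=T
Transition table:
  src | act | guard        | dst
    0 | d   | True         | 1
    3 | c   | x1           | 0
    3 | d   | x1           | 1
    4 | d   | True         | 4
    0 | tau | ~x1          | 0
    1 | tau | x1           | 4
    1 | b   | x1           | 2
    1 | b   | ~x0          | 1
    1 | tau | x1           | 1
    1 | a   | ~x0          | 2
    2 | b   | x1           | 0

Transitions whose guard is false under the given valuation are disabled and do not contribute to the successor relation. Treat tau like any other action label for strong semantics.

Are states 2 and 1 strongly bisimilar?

Refine partition for ~:
  P[0] = {{0,1,2,3,4}}
  P[1] = {{0,4},{1},{2},{3}}
  P[2] = {{0},{1},{2},{3},{4}}
5 equivalence class(es) (converged in 3)
2∈{2}, 1∈{1}

Answer: NOT BISIMILAR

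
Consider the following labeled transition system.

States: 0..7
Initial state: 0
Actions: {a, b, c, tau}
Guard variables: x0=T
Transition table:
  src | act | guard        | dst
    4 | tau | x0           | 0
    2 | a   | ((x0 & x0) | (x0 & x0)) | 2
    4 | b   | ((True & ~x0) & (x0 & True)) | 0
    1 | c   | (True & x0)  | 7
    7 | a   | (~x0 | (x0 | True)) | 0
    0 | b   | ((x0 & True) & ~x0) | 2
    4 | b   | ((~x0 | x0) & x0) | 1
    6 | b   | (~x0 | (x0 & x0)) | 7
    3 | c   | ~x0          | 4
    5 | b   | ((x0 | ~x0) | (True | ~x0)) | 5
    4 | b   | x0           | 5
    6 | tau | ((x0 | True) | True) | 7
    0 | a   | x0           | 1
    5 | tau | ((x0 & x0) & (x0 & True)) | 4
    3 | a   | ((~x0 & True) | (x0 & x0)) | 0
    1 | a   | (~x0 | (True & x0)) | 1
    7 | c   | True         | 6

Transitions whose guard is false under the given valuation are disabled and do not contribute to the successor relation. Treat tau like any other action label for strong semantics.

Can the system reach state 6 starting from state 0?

Answer: REACHABLE

Working:
After dropping false guards: 14 live edges.
L0 = {0}
L1 = {1}  total {0,1}
L2 = {7}  total {0,1,7}
L3 = {6}  total {0,1,6,7}
Reachable = {0,1,6,7}
trace reaching 6: a·c·c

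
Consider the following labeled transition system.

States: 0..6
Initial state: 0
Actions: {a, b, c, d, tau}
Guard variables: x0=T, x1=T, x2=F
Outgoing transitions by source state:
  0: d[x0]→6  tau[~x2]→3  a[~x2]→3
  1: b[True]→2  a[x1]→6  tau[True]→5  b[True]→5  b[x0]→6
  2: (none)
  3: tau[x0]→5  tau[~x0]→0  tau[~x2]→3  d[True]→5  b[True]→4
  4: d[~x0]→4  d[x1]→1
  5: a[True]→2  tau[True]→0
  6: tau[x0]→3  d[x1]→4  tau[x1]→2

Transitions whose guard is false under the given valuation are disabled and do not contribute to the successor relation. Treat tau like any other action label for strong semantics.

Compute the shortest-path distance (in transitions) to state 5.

Answer: 2

Trace:
Breadth-first toward 5:
  L0 = {0}
  L1 = {3,6}
  L2 = {2,4,5}
depth(5)=2, e.g. a·d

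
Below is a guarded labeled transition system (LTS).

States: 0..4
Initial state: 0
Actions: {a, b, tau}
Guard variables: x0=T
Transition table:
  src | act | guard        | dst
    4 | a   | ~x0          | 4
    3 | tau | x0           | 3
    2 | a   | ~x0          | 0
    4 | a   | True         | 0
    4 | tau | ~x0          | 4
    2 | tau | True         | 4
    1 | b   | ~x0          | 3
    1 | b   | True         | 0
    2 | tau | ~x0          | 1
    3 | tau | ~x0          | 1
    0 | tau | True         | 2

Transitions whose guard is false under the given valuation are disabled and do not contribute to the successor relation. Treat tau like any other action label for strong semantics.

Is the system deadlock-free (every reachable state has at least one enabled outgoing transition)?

Answer: DEADLOCK-FREE

Working:
Reach set: {0,2,4}
  0: tau→2  [1 out]
  2: tau→4  [1 out]
  4: a→0  [1 out]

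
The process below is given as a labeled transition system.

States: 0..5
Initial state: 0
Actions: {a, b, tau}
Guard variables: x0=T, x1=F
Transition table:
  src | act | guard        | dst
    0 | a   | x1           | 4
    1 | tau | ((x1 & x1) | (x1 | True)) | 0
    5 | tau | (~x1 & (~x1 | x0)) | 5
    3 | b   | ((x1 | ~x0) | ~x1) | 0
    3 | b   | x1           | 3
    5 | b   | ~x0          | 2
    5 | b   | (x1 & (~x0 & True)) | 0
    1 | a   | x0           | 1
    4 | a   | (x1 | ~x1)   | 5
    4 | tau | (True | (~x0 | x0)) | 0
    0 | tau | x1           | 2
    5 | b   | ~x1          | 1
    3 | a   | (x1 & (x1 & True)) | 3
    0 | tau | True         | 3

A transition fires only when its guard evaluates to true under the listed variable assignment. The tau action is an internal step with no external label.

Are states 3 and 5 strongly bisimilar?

Answer: NOT BISIMILAR

Working:
Bisimulation quotient by refinement:
  P[0] = {{0,1,2,3,4,5}}
  P[1] = {{0},{1,4},{2},{3},{5}}
  P[2] = {{0},{1},{2},{3},{4},{5}}
Fixed point at round 3; 6 class(es).
3∈{3}, 5∈{5}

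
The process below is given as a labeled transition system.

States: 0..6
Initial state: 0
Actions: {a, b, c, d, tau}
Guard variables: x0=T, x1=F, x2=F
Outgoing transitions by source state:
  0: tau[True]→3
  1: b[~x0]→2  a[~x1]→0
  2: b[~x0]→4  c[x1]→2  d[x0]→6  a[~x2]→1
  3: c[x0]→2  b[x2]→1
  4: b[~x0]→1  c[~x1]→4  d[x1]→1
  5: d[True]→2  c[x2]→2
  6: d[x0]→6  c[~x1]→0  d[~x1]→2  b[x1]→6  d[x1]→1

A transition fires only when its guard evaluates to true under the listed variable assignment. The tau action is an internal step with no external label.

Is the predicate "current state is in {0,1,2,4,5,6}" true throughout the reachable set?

Answer: INVARIANT VIOLATED at state 3

Working:
Allowed set {0,1,2,4,5,6}
Reach set: {0,1,2,3,6}
  0: ok
  1: ok
  2: ok
  3: outside
  6: ok
witness against invariant: tau → 3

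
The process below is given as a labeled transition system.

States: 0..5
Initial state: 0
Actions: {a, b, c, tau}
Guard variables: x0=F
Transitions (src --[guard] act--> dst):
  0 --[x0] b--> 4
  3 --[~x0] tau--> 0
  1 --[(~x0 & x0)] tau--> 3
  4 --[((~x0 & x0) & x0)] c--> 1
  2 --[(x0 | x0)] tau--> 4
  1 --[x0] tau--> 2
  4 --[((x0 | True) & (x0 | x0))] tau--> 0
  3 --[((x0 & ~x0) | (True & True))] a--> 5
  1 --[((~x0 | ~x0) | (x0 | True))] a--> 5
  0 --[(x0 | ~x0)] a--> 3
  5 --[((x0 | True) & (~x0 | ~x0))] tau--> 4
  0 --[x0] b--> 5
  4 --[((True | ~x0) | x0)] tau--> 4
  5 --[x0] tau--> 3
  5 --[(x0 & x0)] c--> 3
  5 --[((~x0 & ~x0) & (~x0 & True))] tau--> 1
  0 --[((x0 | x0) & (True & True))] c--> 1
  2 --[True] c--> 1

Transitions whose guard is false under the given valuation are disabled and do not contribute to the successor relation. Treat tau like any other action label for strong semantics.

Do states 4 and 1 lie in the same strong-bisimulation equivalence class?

Compute ~ classes (split until stable):
  P[0] = {{0,1,2,3,4,5}}
  P[1] = {{0,1},{2},{3},{4,5}}
  P[2] = {{0},{1},{2},{3},{4},{5}}
stable after 3 split(s): 6 block(s)
[4]={4}  [1]={1}

Answer: NOT BISIMILAR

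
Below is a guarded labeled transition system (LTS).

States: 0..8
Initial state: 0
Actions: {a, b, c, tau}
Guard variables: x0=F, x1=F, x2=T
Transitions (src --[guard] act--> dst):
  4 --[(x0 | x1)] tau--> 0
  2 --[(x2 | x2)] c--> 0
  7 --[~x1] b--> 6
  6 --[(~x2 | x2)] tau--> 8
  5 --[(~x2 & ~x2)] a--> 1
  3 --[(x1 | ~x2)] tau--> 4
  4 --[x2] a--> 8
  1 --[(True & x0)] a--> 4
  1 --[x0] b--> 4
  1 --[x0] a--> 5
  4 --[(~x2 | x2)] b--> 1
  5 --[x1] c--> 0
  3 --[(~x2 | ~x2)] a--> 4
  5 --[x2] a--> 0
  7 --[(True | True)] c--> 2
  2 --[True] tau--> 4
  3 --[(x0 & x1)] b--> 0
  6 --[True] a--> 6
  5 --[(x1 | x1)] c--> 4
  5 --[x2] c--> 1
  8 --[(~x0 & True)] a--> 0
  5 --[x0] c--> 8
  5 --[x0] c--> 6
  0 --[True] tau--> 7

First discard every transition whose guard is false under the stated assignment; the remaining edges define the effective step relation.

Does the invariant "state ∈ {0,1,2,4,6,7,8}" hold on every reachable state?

Safe = {0,1,2,4,6,7,8}
Reachable = {0,1,2,4,6,7,8}
  0: safe
  1: safe
  2: safe
  4: safe
  6: safe
  7: safe
  8: safe

Answer: INVARIANT HOLDS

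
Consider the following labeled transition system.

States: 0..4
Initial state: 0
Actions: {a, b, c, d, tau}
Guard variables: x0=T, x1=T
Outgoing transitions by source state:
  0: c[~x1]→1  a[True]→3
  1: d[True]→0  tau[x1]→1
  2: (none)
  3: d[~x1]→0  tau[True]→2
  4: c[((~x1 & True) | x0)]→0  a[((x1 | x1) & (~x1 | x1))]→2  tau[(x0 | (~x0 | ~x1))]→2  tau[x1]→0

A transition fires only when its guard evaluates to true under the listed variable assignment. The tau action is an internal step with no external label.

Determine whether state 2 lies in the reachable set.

After dropping false guards: 8 live edges.
depth 0: {0}
depth 1: {3}  total {0,3}
depth 2: {2}  total {0,2,3}
Reach set: {0,2,3}
trace reaching 2: a·tau

Answer: REACHABLE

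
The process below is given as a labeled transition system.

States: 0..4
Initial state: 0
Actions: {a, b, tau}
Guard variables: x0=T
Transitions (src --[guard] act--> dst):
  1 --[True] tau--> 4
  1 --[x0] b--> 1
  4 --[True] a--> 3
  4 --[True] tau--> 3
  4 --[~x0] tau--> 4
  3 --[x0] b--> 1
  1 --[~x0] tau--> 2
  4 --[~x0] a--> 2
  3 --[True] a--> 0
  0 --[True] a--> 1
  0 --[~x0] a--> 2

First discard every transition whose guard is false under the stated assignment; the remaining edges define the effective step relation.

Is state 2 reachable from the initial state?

Answer: UNREACHABLE

Analysis:
After dropping false guards: 7 live edges.
L0 = {0}
L1 = {1}  now seen {0,1}
L2 = {4}  now seen {0,1,4}
L3 = {3}  now seen {0,1,3,4}
R = {0,1,3,4}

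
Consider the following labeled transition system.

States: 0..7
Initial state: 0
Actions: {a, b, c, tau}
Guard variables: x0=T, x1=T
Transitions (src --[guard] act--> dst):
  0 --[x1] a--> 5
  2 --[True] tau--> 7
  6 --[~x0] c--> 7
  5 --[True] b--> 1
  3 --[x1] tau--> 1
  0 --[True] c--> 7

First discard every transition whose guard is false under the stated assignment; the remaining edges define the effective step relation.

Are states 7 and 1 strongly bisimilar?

Answer: BISIMILAR

Trace:
Refine partition for ~:
  π0 = {{0,1,2,3,4,5,6,7}}
  π1 = {{0},{1,4,6,7},{2,3},{5}}
4 equivalence class(es) (converged in 2)
[7]={1,4,6,7}  [1]={1,4,6,7}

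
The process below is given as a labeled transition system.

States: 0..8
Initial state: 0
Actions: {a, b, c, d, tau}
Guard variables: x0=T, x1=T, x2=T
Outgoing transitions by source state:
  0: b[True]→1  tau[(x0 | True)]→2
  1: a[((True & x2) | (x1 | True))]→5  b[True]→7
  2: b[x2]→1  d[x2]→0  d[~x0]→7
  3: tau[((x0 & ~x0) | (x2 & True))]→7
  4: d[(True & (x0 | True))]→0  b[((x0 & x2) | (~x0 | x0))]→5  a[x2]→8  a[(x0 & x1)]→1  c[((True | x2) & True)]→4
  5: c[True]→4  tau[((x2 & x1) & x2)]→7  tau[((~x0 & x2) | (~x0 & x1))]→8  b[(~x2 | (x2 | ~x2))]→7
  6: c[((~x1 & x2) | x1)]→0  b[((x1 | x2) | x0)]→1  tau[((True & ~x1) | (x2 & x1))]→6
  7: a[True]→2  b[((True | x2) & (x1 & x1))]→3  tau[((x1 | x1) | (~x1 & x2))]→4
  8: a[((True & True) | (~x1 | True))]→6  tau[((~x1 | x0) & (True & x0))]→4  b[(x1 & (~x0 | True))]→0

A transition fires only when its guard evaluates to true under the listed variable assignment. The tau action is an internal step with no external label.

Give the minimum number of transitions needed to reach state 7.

Layered search for 7:
  Layer 0: {0}
  Layer 1: {1,2}
  Layer 2: {5,7}
depth(7)=2, e.g. b·b

Answer: 2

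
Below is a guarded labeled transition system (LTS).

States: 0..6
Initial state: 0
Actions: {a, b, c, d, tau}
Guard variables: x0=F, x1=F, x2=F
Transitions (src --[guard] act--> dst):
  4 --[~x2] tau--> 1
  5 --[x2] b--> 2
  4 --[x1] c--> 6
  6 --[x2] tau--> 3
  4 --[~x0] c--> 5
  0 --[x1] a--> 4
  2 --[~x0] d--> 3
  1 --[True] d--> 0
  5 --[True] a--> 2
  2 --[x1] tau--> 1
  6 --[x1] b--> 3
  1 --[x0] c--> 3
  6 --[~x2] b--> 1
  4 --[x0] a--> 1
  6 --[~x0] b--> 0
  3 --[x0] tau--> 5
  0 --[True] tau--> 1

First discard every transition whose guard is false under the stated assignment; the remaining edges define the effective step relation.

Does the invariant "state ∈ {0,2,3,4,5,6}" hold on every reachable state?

Answer: INVARIANT VIOLATED at state 1

Trace:
Inv-set: {0,2,3,4,5,6}
R = {0,1}
  0: ok
  1: outside
counterexample path to 1: tau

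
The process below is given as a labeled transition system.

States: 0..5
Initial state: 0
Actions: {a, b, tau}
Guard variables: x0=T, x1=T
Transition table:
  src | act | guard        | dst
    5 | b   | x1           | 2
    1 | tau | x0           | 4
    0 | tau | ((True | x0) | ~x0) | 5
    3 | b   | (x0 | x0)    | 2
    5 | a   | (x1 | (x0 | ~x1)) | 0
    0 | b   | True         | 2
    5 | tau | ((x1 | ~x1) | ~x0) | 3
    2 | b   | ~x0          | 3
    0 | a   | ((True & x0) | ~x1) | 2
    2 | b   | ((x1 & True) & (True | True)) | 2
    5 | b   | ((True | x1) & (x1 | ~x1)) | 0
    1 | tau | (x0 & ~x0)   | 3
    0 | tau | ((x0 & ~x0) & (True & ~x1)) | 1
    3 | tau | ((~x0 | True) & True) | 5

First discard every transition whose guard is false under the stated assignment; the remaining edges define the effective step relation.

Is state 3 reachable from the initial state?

Answer: REACHABLE

Trace:
Guard filter leaves 11 enabled edge(s).
Layer 0: {0}
Layer 1: {2,5}  total {0,2,5}
Layer 2: {3}  total {0,2,3,5}
Reachable = {0,2,3,5}
trace reaching 3: tau·tau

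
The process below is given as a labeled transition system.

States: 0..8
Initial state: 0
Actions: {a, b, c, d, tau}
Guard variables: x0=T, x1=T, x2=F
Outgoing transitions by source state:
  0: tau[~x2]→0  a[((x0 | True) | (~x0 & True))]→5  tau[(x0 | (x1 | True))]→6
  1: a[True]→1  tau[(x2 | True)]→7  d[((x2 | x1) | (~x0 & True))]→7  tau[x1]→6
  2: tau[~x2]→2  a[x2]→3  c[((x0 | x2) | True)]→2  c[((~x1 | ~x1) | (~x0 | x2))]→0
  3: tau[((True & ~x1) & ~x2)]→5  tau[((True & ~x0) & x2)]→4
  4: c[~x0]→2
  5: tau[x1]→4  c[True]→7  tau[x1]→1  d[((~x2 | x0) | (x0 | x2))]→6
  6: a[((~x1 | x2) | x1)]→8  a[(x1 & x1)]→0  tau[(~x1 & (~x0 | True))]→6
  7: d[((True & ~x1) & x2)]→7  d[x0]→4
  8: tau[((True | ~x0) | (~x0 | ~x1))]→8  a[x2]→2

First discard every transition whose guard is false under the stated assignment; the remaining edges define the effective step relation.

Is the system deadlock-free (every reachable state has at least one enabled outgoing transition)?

R = {0,1,4,5,6,7,8}
  0: a→5  tau→0  tau→6  [3 out]
  1: a→1  d→7  tau→6  tau→7  [4 out]
  4: ∅  [deadlock]
  5: c→7  d→6  tau→1  tau→4  [4 out]
  6: a→0  a→8  [2 out]
  7: d→4  [1 out]
  8: tau→8  [1 out]
trace reaching 4: a·tau

Answer: DEADLOCK at state 4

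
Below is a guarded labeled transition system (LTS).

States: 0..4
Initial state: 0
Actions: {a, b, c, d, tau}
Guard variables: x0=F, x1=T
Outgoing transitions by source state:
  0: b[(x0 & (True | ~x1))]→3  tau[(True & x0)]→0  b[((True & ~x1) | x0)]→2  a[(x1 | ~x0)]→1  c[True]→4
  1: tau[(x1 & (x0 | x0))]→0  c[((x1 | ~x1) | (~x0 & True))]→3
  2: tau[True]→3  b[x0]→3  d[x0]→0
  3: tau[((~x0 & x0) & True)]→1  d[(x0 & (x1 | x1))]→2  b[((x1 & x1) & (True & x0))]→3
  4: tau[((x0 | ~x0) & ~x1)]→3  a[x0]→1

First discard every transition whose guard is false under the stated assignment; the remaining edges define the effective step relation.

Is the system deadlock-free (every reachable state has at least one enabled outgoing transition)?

Reach set: {0,1,3,4}
  0: a→1  c→4  [2 exit(s)]
  1: c→3  [1 exit(s)]
  3: ∅  [deadlock]
  4: ∅  [deadlock]
trace reaching 3: a·c

Answer: DEADLOCK at state 3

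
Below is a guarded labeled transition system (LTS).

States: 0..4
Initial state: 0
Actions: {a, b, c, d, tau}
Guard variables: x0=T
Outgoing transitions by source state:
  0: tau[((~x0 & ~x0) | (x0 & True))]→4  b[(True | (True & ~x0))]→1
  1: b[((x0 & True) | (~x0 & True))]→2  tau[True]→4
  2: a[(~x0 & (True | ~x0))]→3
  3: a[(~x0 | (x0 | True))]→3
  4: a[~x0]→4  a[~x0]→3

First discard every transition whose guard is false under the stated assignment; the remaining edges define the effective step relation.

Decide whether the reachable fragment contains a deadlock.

Answer: DEADLOCK at state 2

Trace:
Reach set: {0,1,2,4}
  0: b→1  tau→4  [deg 2]
  1: b→2  tau→4  [deg 2]
  2: ∅  [no exit]
  4: ∅  [no exit]
trace reaching 2: b·b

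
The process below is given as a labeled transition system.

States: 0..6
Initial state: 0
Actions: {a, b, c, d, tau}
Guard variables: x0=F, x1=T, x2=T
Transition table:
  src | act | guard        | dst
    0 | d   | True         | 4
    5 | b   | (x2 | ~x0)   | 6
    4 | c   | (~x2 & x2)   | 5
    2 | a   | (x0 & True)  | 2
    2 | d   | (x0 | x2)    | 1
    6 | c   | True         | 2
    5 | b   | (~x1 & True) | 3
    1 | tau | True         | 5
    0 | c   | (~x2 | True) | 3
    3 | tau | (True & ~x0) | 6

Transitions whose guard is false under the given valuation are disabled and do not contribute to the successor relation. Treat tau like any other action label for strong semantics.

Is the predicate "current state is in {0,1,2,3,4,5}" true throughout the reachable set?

Answer: INVARIANT VIOLATED at state 6

Analysis:
Allowed set {0,1,2,3,4,5}
Reach set: {0,1,2,3,4,5,6}
  0: safe
  1: safe
  2: safe
  3: safe
  4: safe
  5: safe
  6: VIOLATES
reach 6 via c·tau — violates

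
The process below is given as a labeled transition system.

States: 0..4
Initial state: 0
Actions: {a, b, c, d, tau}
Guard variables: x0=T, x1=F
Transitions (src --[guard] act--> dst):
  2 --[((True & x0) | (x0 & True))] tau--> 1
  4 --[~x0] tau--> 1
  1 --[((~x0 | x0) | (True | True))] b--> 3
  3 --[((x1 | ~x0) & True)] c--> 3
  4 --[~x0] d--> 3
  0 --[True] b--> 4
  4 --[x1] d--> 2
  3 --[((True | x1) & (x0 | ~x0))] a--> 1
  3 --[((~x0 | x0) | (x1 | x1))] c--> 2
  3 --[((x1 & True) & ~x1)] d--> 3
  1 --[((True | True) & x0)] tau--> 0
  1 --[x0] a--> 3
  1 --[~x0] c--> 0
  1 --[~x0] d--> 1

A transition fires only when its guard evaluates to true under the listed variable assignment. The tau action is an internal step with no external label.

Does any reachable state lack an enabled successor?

Answer: DEADLOCK at state 4

Analysis:
Reach set: {0,4}
  0: b→4  [deg 1]
  4: ∅  [STUCK]
trace reaching 4: b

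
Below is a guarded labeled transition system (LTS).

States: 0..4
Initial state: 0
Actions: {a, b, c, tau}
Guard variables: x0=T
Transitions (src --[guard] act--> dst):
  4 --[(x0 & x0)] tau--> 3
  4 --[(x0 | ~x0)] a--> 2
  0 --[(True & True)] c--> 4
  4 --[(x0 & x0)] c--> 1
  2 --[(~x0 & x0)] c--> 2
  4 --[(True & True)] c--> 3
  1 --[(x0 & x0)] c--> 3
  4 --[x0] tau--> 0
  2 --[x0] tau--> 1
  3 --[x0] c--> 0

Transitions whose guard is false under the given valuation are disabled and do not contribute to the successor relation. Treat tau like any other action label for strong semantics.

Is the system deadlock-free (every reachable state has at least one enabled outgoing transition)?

Reachable = {0,1,2,3,4}
  0: c→4  [1 out]
  1: c→3  [1 out]
  2: tau→1  [1 out]
  3: c→0  [1 out]
  4: a→2  c→1  c→3  tau→0  tau→3  [5 out]

Answer: DEADLOCK-FREE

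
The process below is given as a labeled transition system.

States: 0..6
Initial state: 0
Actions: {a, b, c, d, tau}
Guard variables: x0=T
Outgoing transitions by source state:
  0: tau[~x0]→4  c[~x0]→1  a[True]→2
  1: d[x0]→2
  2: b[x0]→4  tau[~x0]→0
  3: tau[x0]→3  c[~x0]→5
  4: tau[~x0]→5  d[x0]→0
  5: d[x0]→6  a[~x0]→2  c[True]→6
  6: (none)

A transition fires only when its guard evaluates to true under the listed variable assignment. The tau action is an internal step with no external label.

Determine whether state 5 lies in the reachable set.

7 transition(s) survive guard evaluation.
L0 = {0}
L1 = {2}  now seen {0,2}
L2 = {4}  now seen {0,2,4}
Reach set: {0,2,4}

Answer: UNREACHABLE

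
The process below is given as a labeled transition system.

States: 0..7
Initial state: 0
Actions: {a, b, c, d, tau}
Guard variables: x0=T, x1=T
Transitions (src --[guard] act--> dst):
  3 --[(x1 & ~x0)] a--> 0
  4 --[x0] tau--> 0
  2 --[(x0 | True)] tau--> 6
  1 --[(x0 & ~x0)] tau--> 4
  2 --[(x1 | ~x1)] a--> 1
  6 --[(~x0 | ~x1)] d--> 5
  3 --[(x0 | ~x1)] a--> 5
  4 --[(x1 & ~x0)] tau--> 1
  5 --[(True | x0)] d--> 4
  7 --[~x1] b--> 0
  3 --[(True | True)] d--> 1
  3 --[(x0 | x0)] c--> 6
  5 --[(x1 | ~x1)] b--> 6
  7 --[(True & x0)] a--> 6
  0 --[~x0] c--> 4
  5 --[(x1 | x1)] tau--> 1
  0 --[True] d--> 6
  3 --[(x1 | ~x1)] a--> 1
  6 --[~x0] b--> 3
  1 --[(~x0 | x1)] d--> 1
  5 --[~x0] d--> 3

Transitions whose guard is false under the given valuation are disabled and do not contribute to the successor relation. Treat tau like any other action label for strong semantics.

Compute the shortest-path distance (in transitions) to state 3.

Answer: UNREACHABLE

Working:
Layered search for 3:
  L0 = {0}
  L1 = {6}
3 never appears.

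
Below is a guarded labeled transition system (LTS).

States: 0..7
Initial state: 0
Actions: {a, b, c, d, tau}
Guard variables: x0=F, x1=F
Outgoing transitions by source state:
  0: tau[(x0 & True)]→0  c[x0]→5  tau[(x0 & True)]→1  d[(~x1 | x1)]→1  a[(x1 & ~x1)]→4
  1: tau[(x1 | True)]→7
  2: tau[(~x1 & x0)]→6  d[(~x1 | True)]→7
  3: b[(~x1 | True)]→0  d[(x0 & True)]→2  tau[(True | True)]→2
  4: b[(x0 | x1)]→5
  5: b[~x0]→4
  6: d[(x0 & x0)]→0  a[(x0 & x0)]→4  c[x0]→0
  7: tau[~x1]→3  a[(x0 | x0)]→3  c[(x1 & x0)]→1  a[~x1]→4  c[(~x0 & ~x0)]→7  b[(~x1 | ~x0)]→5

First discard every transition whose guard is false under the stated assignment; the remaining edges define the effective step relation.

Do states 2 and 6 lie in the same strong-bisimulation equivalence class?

Refine partition for ~:
  round 0: {{0,1,2,3,4,5,6,7}}
  round 1: {{0,2},{1},{3},{4,6},{5},{7}}
  round 2: {{0},{1},{2},{3},{4,6},{5},{7}}
stable after 3 split(s): 7 block(s)
class of 2: {2}; class of 6: {4,6}

Answer: NOT BISIMILAR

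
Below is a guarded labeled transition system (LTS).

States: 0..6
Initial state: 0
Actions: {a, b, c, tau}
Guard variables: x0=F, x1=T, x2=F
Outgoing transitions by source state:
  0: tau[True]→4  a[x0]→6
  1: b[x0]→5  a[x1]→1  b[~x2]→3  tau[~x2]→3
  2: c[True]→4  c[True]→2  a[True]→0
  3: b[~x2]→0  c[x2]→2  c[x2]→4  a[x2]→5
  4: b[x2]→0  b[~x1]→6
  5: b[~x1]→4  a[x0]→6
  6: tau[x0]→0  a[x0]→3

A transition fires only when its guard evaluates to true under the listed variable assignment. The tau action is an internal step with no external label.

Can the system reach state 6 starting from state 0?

Guard filter leaves 8 enabled edge(s).
L0 = {0}
L1 = {4}  total {0,4}
Reach set: {0,4}

Answer: UNREACHABLE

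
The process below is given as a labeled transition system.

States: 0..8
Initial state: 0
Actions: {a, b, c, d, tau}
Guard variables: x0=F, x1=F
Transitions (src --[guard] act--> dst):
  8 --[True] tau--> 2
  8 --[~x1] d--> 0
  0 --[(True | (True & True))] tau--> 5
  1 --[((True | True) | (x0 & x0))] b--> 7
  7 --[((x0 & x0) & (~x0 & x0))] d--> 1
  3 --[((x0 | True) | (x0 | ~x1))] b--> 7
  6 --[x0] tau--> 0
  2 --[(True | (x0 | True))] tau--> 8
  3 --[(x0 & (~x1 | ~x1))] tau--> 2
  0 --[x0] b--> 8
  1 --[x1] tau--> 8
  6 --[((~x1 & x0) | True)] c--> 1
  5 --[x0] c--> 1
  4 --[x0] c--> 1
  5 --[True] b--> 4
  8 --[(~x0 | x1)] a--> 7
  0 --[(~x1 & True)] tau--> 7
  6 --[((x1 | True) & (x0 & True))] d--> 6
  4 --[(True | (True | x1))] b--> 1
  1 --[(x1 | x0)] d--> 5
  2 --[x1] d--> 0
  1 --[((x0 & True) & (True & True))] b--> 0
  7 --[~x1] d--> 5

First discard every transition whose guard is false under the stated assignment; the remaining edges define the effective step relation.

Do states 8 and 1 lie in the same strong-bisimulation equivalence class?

Bisimulation quotient by refinement:
  round 0: {{0,1,2,3,4,5,6,7,8}}
  round 1: {{0,2},{1,3,4,5},{6},{7},{8}}
  round 2: {{0},{1,3},{2},{4,5},{6},{7},{8}}
  round 3: {{0},{1,3},{2},{4},{5},{6},{7},{8}}
8 equivalence class(es) (converged in 4)
class of 8: {8}; class of 1: {1,3}

Answer: NOT BISIMILAR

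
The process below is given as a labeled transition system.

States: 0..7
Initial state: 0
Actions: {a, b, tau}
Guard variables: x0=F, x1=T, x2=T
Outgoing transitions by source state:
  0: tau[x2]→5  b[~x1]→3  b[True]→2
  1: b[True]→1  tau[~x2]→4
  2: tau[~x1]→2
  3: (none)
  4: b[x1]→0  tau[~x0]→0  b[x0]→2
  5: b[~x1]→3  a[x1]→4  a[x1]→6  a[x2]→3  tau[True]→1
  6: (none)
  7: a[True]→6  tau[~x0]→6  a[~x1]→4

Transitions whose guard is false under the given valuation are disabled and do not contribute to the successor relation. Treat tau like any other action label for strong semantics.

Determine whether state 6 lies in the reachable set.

After dropping false guards: 11 live edges.
depth 0: {0}
depth 1: {2,5}  total {0,2,5}
depth 2: {1,3,4,6}  total {0,1,2,3,4,5,6}
Reach set: {0,1,2,3,4,5,6}
Path to 6: tau·a

Answer: REACHABLE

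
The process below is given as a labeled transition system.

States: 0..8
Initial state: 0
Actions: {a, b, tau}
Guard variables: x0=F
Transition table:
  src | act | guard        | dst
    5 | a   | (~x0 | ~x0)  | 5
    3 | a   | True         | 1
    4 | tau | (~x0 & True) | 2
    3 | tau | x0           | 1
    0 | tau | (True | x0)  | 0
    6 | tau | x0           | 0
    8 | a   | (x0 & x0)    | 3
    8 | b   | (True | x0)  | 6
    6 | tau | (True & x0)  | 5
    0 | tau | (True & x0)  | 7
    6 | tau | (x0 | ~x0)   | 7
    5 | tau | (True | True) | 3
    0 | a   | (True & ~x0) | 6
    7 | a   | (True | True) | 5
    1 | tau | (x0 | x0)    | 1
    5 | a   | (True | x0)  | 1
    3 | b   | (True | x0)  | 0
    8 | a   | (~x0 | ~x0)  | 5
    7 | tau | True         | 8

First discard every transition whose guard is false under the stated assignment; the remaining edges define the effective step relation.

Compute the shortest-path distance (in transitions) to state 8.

Answer: 3

Analysis:
Layered search for 8:
  Layer 0: {0}
  Layer 1: {6}
  Layer 2: {7}
  Layer 3: {5,8}
depth(8)=3, e.g. a·tau·tau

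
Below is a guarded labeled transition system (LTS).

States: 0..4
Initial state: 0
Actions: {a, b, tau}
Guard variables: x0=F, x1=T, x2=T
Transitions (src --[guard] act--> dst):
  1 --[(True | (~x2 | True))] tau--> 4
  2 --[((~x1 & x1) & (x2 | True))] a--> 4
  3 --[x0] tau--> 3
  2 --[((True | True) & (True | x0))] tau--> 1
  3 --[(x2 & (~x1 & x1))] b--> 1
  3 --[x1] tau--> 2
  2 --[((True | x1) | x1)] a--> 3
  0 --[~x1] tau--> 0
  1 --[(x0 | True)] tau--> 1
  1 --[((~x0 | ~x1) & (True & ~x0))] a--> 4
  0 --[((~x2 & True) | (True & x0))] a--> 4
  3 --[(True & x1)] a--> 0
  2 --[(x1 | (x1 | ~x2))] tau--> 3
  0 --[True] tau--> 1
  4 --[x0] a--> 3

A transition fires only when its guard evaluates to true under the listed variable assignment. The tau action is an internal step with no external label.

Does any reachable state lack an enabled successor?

Reach set: {0,1,4}
  0: tau→1  [deg 1]
  1: a→4  tau→1  tau→4  [deg 3]
  4: ∅  [STUCK]
trace reaching 4: tau·tau

Answer: DEADLOCK at state 4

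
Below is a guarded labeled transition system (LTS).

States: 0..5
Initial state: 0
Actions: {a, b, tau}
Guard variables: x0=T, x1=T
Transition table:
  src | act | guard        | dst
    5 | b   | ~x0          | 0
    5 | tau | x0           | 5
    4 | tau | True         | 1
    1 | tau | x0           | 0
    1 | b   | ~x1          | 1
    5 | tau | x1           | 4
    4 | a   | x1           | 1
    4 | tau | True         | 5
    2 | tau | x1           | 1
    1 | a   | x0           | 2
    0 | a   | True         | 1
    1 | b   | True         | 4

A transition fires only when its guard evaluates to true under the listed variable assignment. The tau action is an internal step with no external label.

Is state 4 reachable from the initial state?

After dropping false guards: 10 live edges.
L0 = {0}
L1 = {1}  now seen {0,1}
L2 = {2,4}  now seen {0,1,2,4}
L3 = {5}  now seen {0,1,2,4,5}
Reach set: {0,1,2,4,5}
trace reaching 4: a·b

Answer: REACHABLE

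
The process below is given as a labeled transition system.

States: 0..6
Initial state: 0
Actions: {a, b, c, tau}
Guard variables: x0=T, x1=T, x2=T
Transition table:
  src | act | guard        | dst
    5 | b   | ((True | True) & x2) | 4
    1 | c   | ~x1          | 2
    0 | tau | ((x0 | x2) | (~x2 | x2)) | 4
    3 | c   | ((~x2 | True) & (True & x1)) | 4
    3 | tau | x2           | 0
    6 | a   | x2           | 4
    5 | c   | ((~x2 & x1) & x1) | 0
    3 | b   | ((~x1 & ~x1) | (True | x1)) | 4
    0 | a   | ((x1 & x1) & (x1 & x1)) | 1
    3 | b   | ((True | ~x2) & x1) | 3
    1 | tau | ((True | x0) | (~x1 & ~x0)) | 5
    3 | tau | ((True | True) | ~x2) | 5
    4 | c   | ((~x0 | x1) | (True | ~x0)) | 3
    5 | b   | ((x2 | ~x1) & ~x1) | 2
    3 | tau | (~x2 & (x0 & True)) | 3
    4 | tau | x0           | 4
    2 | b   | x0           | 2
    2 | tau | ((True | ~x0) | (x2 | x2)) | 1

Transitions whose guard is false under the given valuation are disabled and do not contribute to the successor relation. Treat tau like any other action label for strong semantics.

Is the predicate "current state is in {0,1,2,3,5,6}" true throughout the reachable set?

Answer: INVARIANT VIOLATED at state 4

Trace:
Inv-set: {0,1,2,3,5,6}
R = {0,1,3,4,5}
  0: safe
  1: safe
  3: safe
  4: ✗ unsafe
  5: safe
counterexample path to 4: tau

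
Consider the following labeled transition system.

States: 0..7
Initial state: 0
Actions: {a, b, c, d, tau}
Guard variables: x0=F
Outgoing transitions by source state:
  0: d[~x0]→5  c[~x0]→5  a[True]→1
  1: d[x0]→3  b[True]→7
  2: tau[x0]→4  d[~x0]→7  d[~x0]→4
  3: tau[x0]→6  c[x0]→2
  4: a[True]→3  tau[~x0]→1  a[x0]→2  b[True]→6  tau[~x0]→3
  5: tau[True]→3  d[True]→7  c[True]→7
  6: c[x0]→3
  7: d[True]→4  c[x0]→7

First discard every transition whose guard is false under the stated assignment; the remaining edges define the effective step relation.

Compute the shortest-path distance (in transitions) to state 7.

Answer: 2

Analysis:
Breadth-first toward 7:
  Layer 0: {0}
  Layer 1: {1,5}
  Layer 2: {3,7}
first hit 7 at d=2 via a·b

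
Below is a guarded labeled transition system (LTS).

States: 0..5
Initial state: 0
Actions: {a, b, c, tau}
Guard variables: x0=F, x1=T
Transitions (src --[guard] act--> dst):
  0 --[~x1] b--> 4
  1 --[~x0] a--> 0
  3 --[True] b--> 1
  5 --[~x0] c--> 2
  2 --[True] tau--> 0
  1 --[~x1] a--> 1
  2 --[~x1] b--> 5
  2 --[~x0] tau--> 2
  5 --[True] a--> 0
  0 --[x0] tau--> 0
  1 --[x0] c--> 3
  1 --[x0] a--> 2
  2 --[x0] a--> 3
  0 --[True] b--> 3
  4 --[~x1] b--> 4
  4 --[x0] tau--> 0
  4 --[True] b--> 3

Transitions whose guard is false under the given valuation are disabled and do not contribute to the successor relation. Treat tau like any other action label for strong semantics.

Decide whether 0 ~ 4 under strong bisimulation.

Compute ~ classes (split until stable):
  P[0] = {{0,1,2,3,4,5}}
  P[1] = {{0,3,4},{1},{2},{5}}
  P[2] = {{0,4},{1},{2},{3},{5}}
Fixed point at round 3; 5 class(es).
[0]={0,4}  [4]={0,4}

Answer: BISIMILAR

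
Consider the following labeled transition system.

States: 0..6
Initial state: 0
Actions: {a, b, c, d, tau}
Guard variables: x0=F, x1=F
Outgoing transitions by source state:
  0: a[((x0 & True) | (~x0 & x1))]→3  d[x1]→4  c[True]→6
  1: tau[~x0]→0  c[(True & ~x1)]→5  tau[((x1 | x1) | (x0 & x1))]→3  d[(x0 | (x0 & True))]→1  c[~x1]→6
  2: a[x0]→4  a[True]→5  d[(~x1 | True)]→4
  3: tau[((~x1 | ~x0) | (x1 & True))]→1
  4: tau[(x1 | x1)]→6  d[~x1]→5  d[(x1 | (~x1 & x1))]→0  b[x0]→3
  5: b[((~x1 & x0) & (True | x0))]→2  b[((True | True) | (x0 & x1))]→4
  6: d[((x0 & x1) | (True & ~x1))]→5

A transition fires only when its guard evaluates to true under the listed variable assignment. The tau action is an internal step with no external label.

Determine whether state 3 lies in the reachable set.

Guard filter leaves 10 enabled edge(s).
Layer 0: {0}
Layer 1: {6}  cumulative {0,6}
Layer 2: {5}  cumulative {0,5,6}
Layer 3: {4}  cumulative {0,4,5,6}
Reachable = {0,4,5,6}

Answer: UNREACHABLE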